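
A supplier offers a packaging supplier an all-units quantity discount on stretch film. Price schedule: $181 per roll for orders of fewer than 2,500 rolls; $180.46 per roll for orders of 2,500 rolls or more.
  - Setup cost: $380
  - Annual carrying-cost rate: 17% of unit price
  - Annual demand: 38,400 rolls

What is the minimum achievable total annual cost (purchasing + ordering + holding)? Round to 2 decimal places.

H₁ = 17%×$181 = $30.7700;  H₂ = 17%×$180.46 = $30.6782
EOQ₁ = √(2×38,400×380/30.7700) = 973.89  (< 2,500, feasible at tier 1)
EOQ₂ = √(2×38,400×380/30.6782) = 975.34  (< 2,500 → use Q = 2,500 at tier-2 price)
TC(tier 1 (EOQ₁), Q≈973.9) = $6,980,366.51
TC(tier 2, Q≈2,500.0) = $6,973,848.55
Minimum at tier 2: $6,973,848.55

$6,973,848.55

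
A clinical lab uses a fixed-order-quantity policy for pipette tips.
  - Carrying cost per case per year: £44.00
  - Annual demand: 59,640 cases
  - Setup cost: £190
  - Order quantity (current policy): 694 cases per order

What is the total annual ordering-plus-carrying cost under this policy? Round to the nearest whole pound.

Ordering: D/Q × S = 59,640/694 × £190 = £16,327.95
Holding:  Q/2 × H = 694/2 × £44 = £15,268.00
Total = £16,327.95 + £15,268.00 = £31,595.95

£31,596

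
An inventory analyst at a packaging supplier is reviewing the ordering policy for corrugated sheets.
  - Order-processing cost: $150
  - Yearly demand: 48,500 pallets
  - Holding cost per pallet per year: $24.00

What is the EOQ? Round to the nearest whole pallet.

Optimal lot size Q* = (2 × 48,500 × $150 / $24)^½ ≈ 778.62

779 pallets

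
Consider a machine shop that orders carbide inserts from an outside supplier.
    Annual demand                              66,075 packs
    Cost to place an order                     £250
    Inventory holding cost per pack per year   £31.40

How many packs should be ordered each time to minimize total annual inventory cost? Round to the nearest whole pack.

EOQ = √(2DS/H) = √(2 × 66,075 × 250 / 31.4)
    = √(1,052,149.68) ≈ 1,025.74

1,026 packs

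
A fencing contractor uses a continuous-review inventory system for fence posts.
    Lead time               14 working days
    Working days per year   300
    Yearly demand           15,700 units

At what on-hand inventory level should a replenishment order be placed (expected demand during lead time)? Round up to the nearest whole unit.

733 units

Daily demand d = 15,700 / 300 = 52.333 units/day
Demand during lead time = 52.333 × 14 = 732.67
Reorder point = 732.67 → round up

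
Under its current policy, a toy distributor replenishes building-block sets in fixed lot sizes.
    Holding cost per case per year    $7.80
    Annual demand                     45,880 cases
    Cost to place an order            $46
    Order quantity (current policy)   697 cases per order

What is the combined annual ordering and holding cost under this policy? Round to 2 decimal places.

Orders/yr = 45,880/697 = 65.825; ordering cost = 65.825 × $46 = $3,027.95
Average inventory = 697/2 = 348.5; holding cost = 348.5 × $7.8 = $2,718.30
Total = $3,027.95 + $2,718.30 = $5,746.25

$5,746.25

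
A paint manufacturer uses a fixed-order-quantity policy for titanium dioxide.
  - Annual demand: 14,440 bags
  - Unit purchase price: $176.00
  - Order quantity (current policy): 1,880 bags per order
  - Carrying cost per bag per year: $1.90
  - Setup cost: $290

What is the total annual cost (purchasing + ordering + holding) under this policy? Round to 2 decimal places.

$2,545,453.45

Orders/yr = 14,440/1,880 = 7.681; ordering cost = 7.681 × $290 = $2,227.45
Average inventory = 1,880/2 = 940; holding cost = 940 × $1.9 = $1,786.00
Purchase cost = D·C = 14,440 × 176 = $2,541,440.00
Total = $2,227.45 + $1,786.00 + $2,541,440.00 = $2,545,453.45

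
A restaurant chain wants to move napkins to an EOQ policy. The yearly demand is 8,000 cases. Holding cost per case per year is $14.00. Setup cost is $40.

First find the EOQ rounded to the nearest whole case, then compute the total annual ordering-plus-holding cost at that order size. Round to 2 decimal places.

$2,993.33

Optimal lot size Q* = (2 × 8,000 × $40 / $14)^½ ≈ 213.81 → Q = 214 cases
Ordering: D/Q × S = 8,000/214 × $40 = $1,495.33
Holding:  Q/2 × H = 214/2 × $14 = $1,498.00
Total = $1,495.33 + $1,498.00 = $2,993.33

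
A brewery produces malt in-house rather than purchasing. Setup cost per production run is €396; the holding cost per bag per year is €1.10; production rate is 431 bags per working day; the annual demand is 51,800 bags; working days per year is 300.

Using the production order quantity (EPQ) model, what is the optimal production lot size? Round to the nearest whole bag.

7,888 bags

d = 51,800/300 = 172.6667 bags/day;  effective holding cost H(1 − d/p) = 1.1·(1 − 172.6667/431) = 0.65932
Q* = √(2DS / H_eff) = √(2·51,800·396 / 0.65932) ≈ 7,888.23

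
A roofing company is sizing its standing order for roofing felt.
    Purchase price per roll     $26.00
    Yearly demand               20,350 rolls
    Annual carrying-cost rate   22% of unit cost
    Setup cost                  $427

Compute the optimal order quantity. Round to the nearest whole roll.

Carrying cost H = $26 × 22% = $5.7200/roll/yr
2DS/H = 2·20,350·427/5.72 = 3,038,269.23
EOQ = √3,038,269.23 ≈ 1,743.06

1,743 rolls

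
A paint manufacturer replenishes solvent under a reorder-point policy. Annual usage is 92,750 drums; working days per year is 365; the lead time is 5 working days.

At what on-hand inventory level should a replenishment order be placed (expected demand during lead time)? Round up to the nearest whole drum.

1,271 drums

Daily demand d = 92,750 / 365 = 254.110 drums/day
Demand during lead time = 254.110 × 5 = 1,270.55
Reorder point = 1,270.55 → round up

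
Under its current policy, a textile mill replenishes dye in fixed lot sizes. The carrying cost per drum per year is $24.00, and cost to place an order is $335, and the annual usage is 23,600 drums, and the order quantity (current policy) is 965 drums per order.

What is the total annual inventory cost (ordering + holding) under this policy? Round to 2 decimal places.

$19,772.75

Orders/yr = 23,600/965 = 24.456; ordering cost = 24.456 × $335 = $8,192.75
Average inventory = 965/2 = 482.5; holding cost = 482.5 × $24 = $11,580.00
Total = $8,192.75 + $11,580.00 = $19,772.75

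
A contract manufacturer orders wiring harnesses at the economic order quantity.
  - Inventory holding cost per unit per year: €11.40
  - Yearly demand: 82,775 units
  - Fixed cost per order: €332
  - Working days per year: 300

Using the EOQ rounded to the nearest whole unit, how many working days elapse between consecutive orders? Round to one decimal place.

2DS/H = 2·82,775·332/11.4 = 4,821,280.70
EOQ = √4,821,280.70 ≈ 2,195.74 → Q = 2,196 units
Cycle time = (working days × Q)/D = (300 × 2,196) / 82,775 = 7.959 days

8.0 days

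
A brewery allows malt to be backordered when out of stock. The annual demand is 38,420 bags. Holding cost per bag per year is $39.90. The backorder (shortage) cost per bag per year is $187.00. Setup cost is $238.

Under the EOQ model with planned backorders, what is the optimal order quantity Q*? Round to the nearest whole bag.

746 bags

Basic EOQ = √(2·38,420·238/39.9) = 677.011
Backorder adjustment √((H+b)/b) = √((39.9+187)/187) = 1.1015
Q* = 677.011 × 1.1015 ≈ 745.75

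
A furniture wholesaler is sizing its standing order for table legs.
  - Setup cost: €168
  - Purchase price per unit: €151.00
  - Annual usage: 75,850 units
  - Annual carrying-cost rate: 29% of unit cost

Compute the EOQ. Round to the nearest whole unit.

Carrying cost H = €151 × 29% = €43.7900/unit/yr
Optimal lot size Q* = (2 × 75,850 × €168 / €43.79)^½ ≈ 762.89

763 units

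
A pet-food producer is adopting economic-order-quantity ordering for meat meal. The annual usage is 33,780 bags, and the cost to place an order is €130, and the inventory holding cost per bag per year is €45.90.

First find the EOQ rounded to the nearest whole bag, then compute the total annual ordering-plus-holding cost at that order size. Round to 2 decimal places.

Optimal lot size Q* = (2 × 33,780 × €130 / €45.9)^½ ≈ 437.43 → Q = 437 bags
Orders/yr = 33,780/437 = 77.300; ordering cost = 77.300 × €130 = €10,048.97
Average inventory = 437/2 = 218.5; holding cost = 218.5 × €45.9 = €10,029.15
Total = €10,048.97 + €10,029.15 = €20,078.12

€20,078.12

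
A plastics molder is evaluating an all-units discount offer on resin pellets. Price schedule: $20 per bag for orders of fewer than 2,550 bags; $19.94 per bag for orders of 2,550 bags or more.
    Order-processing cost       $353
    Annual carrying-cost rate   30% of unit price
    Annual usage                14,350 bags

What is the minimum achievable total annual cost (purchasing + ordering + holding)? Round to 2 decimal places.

H₁ = 30%×$20 = $6.0000;  H₂ = 30%×$19.94 = $5.9820
EOQ₁ = √(2×14,350×353/6.0000) = 1,299.43  (< 2,550, feasible at tier 1)
EOQ₂ = √(2×14,350×353/5.9820) = 1,301.38  (< 2,550 → use Q = 2,550 at tier-2 price)
TC(tier 1 (EOQ₁), Q≈1,299.4) = $294,796.58
TC(tier 2, Q≈2,550.0) = $295,752.54
Minimum at tier 1 (EOQ₁): $294,796.58

$294,796.58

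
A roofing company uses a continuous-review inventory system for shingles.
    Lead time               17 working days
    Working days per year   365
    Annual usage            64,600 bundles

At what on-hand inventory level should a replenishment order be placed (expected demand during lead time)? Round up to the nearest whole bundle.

Daily demand d = 64,600 / 365 = 176.986 bundles/day
Demand during lead time = 176.986 × 17 = 3,008.77
Reorder point = 3,008.77 → round up

3,009 bundles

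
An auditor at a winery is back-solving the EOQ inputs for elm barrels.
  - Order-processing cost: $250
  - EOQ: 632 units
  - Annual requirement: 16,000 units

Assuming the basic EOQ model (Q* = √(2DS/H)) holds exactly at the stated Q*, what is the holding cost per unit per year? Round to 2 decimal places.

From Q* = √(2DS/H) ⇒ Q*² = 2DS/H.
H = 2DS / Q² = 2 × 16,000 × 250 / 632² = 20.0288

$20.03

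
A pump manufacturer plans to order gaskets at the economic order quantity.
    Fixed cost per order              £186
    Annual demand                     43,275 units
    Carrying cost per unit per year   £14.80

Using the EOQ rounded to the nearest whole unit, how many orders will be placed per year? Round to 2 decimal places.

EOQ = √(2DS/H) = √(2 × 43,275 × 186 / 14.8)
    = √(1,087,722.97) ≈ 1,042.94 → Q = 1,043
N = D/Q = 43,275/1,043 ≈ 41.491 orders/yr

41.49 orders per year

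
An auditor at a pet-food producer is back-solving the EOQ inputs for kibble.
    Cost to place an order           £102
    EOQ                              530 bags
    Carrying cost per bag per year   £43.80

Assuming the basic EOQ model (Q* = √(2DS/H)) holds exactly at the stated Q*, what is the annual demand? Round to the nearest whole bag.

60,311 bags per year

From Q* = √(2DS/H) ⇒ Q*² = 2DS/H.
D = Q²H / (2S) = 530² × 43.8 / (2 × 102) = 60,310.88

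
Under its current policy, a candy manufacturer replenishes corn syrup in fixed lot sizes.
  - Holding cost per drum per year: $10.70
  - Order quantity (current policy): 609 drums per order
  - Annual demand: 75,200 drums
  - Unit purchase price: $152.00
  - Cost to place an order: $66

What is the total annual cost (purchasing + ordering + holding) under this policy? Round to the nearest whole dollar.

Orders/yr = 75,200/609 = 123.481; ordering cost = 123.481 × $66 = $8,149.75
Average inventory = 609/2 = 304.5; holding cost = 304.5 × $10.7 = $3,258.15
Purchase cost = D·C = 75,200 × 152 = $11,430,400.00
Total = $8,149.75 + $3,258.15 + $11,430,400.00 = $11,441,807.90

$11,441,808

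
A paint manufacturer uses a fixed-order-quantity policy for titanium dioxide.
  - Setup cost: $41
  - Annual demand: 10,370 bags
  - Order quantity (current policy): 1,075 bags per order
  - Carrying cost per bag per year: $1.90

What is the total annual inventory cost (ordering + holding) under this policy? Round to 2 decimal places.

$1,416.76

Orders/yr = 10,370/1,075 = 9.647; ordering cost = 9.647 × $41 = $395.51
Average inventory = 1,075/2 = 537.5; holding cost = 537.5 × $1.9 = $1,021.25
Total = $395.51 + $1,021.25 = $1,416.76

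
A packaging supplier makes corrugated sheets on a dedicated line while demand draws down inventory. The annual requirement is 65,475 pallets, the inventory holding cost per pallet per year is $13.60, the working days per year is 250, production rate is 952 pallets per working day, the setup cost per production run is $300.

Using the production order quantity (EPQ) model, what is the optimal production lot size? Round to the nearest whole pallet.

1,996 pallets

d = 65,475/250 = 261.9000 pallets/day;  effective holding cost H(1 − d/p) = 13.6·(1 − 261.9000/952) = 9.85857
Q* = √(2DS / H_eff) = √(2·65,475·300 / 9.85857) ≈ 1,996.21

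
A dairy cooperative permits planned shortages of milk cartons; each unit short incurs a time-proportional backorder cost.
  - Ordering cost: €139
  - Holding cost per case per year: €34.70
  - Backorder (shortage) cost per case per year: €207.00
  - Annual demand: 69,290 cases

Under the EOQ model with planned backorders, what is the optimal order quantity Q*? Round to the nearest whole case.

Basic EOQ = √(2·69,290·139/34.7) = 745.063
Backorder adjustment √((H+b)/b) = √((34.7+207)/207) = 1.0806
Q* = 745.063 × 1.0806 ≈ 805.09

805 cases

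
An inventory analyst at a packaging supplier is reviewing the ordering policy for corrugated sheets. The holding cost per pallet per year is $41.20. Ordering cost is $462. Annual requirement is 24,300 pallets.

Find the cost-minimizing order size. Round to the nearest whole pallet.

Optimal lot size Q* = (2 × 24,300 × $462 / $41.2)^½ ≈ 738.23

738 pallets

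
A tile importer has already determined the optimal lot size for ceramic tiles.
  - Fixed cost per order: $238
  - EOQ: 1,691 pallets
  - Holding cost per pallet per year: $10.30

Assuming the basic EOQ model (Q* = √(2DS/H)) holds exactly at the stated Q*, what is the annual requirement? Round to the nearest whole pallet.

61,875 pallets per year

From Q* = √(2DS/H) ⇒ Q*² = 2DS/H.
D = Q²H / (2S) = 1,691² × 10.3 / (2 × 238) = 61,875.32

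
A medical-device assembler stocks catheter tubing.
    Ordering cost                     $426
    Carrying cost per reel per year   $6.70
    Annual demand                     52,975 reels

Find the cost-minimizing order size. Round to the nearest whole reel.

EOQ = √(2DS/H) = √(2 × 52,975 × 426 / 6.7)
    = √(6,736,522.39) ≈ 2,595.48

2,595 reels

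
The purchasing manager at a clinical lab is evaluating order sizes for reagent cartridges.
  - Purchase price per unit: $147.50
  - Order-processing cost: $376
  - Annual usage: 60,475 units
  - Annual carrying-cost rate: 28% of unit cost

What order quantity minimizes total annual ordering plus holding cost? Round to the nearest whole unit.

1,049 units

H = i·C = 0.28 × $147.5 = $41.3000 per unit-year
Q* = √(2·D·S / H) = √(2·60,475·376 / 41.3) = √1,101,142.9 ≈ 1,049.35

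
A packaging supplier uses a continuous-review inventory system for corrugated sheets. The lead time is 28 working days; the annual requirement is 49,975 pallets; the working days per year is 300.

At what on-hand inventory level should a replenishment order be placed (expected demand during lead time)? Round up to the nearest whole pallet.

Daily demand d = 49,975 / 300 = 166.583 pallets/day
Demand during lead time = 166.583 × 28 = 4,664.33
Reorder point = 4,664.33 → round up

4,665 pallets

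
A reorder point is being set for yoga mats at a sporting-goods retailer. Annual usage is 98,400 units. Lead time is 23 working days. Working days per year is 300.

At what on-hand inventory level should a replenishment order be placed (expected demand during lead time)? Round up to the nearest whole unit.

7,544 units

Daily demand d = 98,400 / 300 = 328.000 units/day
Demand during lead time = 328.000 × 23 = 7,544.00
Reorder point = 7,544.00 → round up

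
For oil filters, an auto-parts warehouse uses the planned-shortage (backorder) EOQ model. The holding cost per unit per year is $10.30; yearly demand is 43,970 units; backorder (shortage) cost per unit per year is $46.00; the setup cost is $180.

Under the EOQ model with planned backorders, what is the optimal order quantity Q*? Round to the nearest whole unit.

Basic EOQ = √(2·43,970·180/10.3) = 1,239.684
Backorder adjustment √((H+b)/b) = √((10.3+46)/46) = 1.1063
Q* = 1,239.684 × 1.1063 ≈ 1,371.47

1,371 units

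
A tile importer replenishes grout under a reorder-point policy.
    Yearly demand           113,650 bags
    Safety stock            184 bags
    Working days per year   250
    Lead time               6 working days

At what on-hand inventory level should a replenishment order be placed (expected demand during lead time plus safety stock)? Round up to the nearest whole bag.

Daily demand d = 113,650 / 250 = 454.600 bags/day
Demand during lead time = 454.600 × 6 = 2,727.60
Reorder point = 2,727.60 + 184 = 2,911.60 → round up

2,912 bags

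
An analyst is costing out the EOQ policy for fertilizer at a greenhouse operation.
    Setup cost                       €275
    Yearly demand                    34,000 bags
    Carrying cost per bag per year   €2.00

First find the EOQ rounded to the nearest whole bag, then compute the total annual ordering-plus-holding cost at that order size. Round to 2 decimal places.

2DS/H = 2·34,000·275/2 = 9,350,000.00
EOQ = √9,350,000.00 ≈ 3,057.78 → Q = 3,058 bags
Orders/yr = 34,000/3,058 = 11.118; ordering cost = 11.118 × €275 = €3,057.55
Average inventory = 3,058/2 = 1529; holding cost = 1529 × €2 = €3,058.00
Total = €3,057.55 + €3,058.00 = €6,115.55

€6,115.55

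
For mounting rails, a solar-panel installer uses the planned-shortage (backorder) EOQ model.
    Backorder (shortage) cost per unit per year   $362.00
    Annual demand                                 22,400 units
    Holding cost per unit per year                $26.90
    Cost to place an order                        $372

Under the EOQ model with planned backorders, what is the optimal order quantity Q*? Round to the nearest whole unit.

816 units

Basic EOQ = √(2·22,400·372/26.9) = 787.108
Backorder adjustment √((H+b)/b) = √((26.9+362)/362) = 1.0365
Q* = 787.108 × 1.0365 ≈ 815.83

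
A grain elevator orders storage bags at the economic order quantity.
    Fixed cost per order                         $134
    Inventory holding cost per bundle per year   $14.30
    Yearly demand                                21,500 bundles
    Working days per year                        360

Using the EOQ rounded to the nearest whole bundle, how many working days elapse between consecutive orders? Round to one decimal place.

Q* = √(2·D·S / H) = √(2·21,500·134 / 14.3) = √402,937.1 ≈ 634.77 → Q = 635 bundles
Days between orders = 360 / (D/Q) = 360 / 33.858 ≈ 10.633

10.6 days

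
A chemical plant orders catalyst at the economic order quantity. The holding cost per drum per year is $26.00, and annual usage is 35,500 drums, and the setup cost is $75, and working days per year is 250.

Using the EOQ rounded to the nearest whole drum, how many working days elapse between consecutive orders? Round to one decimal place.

Q* = √(2·D·S / H) = √(2·35,500·75 / 26) = √204,807.7 ≈ 452.56 → Q = 453 drums
Cycle time = (working days × Q)/D = (250 × 453) / 35,500 = 3.190 days

3.2 days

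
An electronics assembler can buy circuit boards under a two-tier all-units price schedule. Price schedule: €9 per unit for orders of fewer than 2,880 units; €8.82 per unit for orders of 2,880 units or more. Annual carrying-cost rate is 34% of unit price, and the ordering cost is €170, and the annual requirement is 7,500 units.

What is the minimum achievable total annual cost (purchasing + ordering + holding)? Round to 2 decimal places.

H₁ = 34%×€9 = €3.0600;  H₂ = 34%×€8.82 = €2.9988
EOQ₁ = √(2×7,500×170/3.0600) = 912.87  (< 2,880, feasible at tier 1)
EOQ₂ = √(2×7,500×170/2.9988) = 922.14  (< 2,880 → use Q = 2,880 at tier-2 price)
TC(tier 1 (EOQ₁), Q≈912.9) = €70,293.39
TC(tier 2, Q≈2,880.0) = €70,910.98
Minimum at tier 1 (EOQ₁): €70,293.39

€70,293.39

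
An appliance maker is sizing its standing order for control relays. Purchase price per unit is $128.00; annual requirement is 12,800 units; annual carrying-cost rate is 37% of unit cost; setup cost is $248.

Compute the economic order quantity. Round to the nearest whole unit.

Holding cost per unit per year: H = 37% × $128 = $47.3600
EOQ = √(2DS/H) = √(2 × 12,800 × 248 / 47.36)
    = √(134,054.05) ≈ 366.13

366 units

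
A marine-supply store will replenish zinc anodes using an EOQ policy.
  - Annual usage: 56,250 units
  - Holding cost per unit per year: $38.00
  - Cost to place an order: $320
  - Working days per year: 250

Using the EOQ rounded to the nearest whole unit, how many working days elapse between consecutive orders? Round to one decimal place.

EOQ = √(2DS/H) = √(2 × 56,250 × 320 / 38)
    = √(947,368.42) ≈ 973.33 → Q = 973 units
Cycle time = (working days × Q)/D = (250 × 973) / 56,250 = 4.324 days

4.3 days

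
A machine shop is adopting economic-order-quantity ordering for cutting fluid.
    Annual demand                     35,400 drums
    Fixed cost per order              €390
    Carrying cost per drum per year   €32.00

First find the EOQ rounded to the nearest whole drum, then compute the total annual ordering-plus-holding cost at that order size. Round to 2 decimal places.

Optimal lot size Q* = (2 × 35,400 × €390 / €32)^½ ≈ 928.91 → Q = 929 drums
Orders/yr = 35,400/929 = 38.105; ordering cost = 38.105 × €390 = €14,861.14
Average inventory = 929/2 = 464.5; holding cost = 464.5 × €32 = €14,864.00
Total = €14,861.14 + €14,864.00 = €29,725.14

€29,725.14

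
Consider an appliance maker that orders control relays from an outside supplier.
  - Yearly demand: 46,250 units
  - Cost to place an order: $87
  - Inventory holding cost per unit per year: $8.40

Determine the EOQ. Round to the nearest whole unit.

979 units

Optimal lot size Q* = (2 × 46,250 × $87 / $8.4)^½ ≈ 978.79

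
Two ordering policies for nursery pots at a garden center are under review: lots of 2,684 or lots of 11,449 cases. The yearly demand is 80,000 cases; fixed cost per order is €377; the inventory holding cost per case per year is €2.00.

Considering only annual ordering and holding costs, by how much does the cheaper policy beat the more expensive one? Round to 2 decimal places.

For each Q, cost = (D/Q)·S + (Q/2)·H.
TC(2,684) = (80,000/2,684)×377 + (2,684/2)×2 = €13,920.96
TC(11,449) = (80,000/11,449)×377 + (11,449/2)×2 = €14,083.29
|ΔTC| = |€13,920.96 − €14,083.29| = €162.33

€162.33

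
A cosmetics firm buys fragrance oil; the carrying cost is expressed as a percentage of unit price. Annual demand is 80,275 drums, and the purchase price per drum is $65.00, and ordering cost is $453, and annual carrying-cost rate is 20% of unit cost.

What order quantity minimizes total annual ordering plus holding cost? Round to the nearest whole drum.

2,365 drums

H = i·C = 0.2 × $65 = $13.0000 per drum-year
2DS/H = 2·80,275·453/13 = 5,594,550.00
EOQ = √5,594,550.00 ≈ 2,365.28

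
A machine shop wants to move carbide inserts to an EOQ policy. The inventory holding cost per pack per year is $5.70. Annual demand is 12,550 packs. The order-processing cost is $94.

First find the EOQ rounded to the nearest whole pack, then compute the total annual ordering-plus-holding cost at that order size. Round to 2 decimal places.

$3,667.23

EOQ = √(2DS/H) = √(2 × 12,550 × 94 / 5.7)
    = √(413,929.82) ≈ 643.37 → Q = 643 packs
Orders/yr = 12,550/643 = 19.518; ordering cost = 19.518 × $94 = $1,834.68
Average inventory = 643/2 = 321.5; holding cost = 321.5 × $5.7 = $1,832.55
Total = $1,834.68 + $1,832.55 = $3,667.23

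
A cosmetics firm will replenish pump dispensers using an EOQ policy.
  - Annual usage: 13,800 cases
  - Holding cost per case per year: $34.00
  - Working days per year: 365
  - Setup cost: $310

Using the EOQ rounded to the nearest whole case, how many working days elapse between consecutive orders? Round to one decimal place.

2DS/H = 2·13,800·310/34 = 251,647.06
EOQ = √251,647.06 ≈ 501.64 → Q = 502 cases
T = Q/D × 365 days = 502/13,800 × 365 = 13.278 days

13.3 days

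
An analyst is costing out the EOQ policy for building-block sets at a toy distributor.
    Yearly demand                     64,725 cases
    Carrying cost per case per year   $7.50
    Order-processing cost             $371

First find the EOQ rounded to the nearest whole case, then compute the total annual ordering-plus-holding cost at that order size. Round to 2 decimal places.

2DS/H = 2·64,725·371/7.5 = 6,403,460.00
EOQ = √6,403,460.00 ≈ 2,530.51 → Q = 2,531 cases
Ordering: D/Q × S = 64,725/2,531 × $371 = $9,487.54
Holding:  Q/2 × H = 2,531/2 × $7.5 = $9,491.25
Total = $9,487.54 + $9,491.25 = $18,978.79

$18,978.79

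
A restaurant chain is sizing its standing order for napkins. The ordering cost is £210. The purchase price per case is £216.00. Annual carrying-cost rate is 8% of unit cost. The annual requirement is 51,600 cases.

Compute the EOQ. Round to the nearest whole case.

1,120 cases

Holding cost per case per year: H = 8% × £216 = £17.2800
EOQ = √(2DS/H) = √(2 × 51,600 × 210 / 17.28)
    = √(1,254,166.67) ≈ 1,119.90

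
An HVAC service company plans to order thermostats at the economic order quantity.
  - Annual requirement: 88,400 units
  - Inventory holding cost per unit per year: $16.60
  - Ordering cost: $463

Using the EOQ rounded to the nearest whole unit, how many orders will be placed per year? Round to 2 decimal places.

39.80 orders per year

Optimal lot size Q* = (2 × 88,400 × $463 / $16.6)^½ ≈ 2,220.64 → Q = 2,221
Orders per year = D/Q = 88,400 / 2,221 = 39.802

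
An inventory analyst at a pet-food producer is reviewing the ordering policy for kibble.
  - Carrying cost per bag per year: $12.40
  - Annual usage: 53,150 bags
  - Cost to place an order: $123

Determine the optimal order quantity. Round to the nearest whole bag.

2DS/H = 2·53,150·123/12.4 = 1,054,427.42
EOQ = √1,054,427.42 ≈ 1,026.85

1,027 bags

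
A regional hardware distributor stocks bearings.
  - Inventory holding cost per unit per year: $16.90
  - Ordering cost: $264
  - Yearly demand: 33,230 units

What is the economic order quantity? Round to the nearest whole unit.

EOQ = √(2DS/H) = √(2 × 33,230 × 264 / 16.9)
    = √(1,038,191.72) ≈ 1,018.92

1,019 units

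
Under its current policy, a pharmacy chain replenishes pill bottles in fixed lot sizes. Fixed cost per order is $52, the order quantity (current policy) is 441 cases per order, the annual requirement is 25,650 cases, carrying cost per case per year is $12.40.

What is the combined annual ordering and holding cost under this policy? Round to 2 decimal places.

Orders/yr = 25,650/441 = 58.163; ordering cost = 58.163 × $52 = $3,024.49
Average inventory = 441/2 = 220.5; holding cost = 220.5 × $12.4 = $2,734.20
Total = $3,024.49 + $2,734.20 = $5,758.69

$5,758.69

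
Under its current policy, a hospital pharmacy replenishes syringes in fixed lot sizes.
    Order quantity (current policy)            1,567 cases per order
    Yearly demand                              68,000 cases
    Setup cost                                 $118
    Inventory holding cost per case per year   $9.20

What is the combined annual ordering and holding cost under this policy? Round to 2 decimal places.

$12,328.81

Ordering: D/Q × S = 68,000/1,567 × $118 = $5,120.61
Holding:  Q/2 × H = 1,567/2 × $9.2 = $7,208.20
Total = $5,120.61 + $7,208.20 = $12,328.81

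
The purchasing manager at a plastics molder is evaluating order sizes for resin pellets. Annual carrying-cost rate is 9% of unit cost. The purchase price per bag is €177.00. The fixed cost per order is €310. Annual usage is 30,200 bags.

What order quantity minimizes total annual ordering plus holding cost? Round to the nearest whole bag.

1,084 bags

Holding cost per bag per year: H = 9% × €177 = €15.9300
Q* = √(2·D·S / H) = √(2·30,200·310 / 15.93) = √1,175,392.3 ≈ 1,084.16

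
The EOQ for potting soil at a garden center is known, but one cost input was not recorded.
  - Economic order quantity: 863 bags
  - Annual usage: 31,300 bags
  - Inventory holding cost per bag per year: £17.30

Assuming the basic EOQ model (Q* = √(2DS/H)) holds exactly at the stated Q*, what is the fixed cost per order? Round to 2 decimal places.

£205.82

From Q* = √(2DS/H) ⇒ Q*² = 2DS/H.
S = Q²H / (2D) = 863² × 17.3 / (2 × 31,300) = 205.8227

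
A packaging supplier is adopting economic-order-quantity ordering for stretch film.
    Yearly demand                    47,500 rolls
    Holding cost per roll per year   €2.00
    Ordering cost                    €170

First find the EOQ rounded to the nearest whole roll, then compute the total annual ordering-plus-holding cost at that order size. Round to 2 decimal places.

EOQ = √(2DS/H) = √(2 × 47,500 × 170 / 2)
    = √(8,075,000.00) ≈ 2,841.65 → Q = 2,842 rolls
Ordering: D/Q × S = 47,500/2,842 × €170 = €2,841.31
Holding:  Q/2 × H = 2,842/2 × €2 = €2,842.00
Total = €2,841.31 + €2,842.00 = €5,683.31

€5,683.31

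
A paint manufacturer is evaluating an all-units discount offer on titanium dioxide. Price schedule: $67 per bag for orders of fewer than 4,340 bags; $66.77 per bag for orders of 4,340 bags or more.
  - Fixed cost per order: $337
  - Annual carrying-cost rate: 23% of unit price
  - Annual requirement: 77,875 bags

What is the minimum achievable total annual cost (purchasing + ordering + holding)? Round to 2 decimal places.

H₁ = 23%×$67 = $15.4100;  H₂ = 23%×$66.77 = $15.3571
EOQ₁ = √(2×77,875×337/15.4100) = 1,845.56  (< 4,340, feasible at tier 1)
EOQ₂ = √(2×77,875×337/15.3571) = 1,848.73  (< 4,340 → use Q = 4,340 at tier-2 price)
TC(tier 1 (EOQ₁), Q≈1,845.6) = $5,246,065.05
TC(tier 2, Q≈4,340.0) = $5,239,085.63
Minimum at tier 2: $5,239,085.63

$5,239,085.63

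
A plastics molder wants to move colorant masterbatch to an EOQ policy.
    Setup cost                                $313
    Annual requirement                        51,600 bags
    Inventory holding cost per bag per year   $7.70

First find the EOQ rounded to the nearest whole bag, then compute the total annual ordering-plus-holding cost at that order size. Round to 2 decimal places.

Q* = √(2·D·S / H) = √(2·51,600·313 / 7.7) = √4,195,013.0 ≈ 2,048.17 → Q = 2,048 bags
Ordering: D/Q × S = 51,600/2,048 × $313 = $7,886.13
Holding:  Q/2 × H = 2,048/2 × $7.7 = $7,884.80
Total = $7,886.13 + $7,884.80 = $15,770.93

$15,770.93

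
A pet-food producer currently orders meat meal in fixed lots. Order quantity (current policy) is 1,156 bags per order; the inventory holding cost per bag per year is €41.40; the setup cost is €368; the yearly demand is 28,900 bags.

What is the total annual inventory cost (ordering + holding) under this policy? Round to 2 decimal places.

€33,129.20

Orders/yr = 28,900/1,156 = 25.000; ordering cost = 25.000 × €368 = €9,200.00
Average inventory = 1,156/2 = 578; holding cost = 578 × €41.4 = €23,929.20
Total = €9,200.00 + €23,929.20 = €33,129.20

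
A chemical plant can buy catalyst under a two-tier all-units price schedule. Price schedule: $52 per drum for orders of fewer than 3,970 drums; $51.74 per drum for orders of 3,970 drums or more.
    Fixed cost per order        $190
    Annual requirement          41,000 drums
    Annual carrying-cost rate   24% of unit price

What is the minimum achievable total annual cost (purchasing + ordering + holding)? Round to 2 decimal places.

$2,145,944.12

H₁ = 24%×$52 = $12.4800;  H₂ = 24%×$51.74 = $12.4176
EOQ₁ = √(2×41,000×190/12.4800) = 1,117.32  (< 3,970, feasible at tier 1)
EOQ₂ = √(2×41,000×190/12.4176) = 1,120.12  (< 3,970 → use Q = 3,970 at tier-2 price)
TC(tier 1 (EOQ₁), Q≈1,117.3) = $2,145,944.12
TC(tier 2, Q≈3,970.0) = $2,147,951.15
Minimum at tier 1 (EOQ₁): $2,145,944.12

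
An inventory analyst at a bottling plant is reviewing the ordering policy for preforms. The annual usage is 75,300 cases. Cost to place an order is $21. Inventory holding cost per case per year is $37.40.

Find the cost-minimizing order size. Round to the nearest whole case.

291 cases

Q* = √(2·D·S / H) = √(2·75,300·21 / 37.4) = √84,561.5 ≈ 290.79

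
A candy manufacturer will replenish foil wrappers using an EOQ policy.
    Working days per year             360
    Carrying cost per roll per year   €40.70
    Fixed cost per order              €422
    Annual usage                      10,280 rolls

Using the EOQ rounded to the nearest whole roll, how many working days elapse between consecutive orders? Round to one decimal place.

EOQ = √(2DS/H) = √(2 × 10,280 × 422 / 40.7)
    = √(213,177.40) ≈ 461.71 → Q = 462 rolls
Days between orders = 360 / (D/Q) = 360 / 22.251 ≈ 16.179

16.2 days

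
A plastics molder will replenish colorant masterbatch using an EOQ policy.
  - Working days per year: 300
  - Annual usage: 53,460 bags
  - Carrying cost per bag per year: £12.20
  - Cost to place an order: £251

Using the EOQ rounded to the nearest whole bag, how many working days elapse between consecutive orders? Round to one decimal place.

8.3 days

Q* = √(2·D·S / H) = √(2·53,460·251 / 12.2) = √2,199,747.5 ≈ 1,483.15 → Q = 1,483 bags
Days between orders = 300 / (D/Q) = 300 / 36.049 ≈ 8.322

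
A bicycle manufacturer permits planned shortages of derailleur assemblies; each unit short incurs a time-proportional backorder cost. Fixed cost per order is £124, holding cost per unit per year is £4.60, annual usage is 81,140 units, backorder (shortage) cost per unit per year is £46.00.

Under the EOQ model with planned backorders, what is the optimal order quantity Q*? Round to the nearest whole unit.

Basic EOQ = √(2·81,140·124/4.6) = 2,091.532
Backorder adjustment √((H+b)/b) = √((4.6+46)/46) = 1.0488
Q* = 2,091.532 × 1.0488 ≈ 2,193.62

2,194 units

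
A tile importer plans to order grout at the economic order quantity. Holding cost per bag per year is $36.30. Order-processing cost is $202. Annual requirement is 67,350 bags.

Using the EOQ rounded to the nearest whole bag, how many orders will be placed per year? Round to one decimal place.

Q* = √(2·D·S / H) = √(2·67,350·202 / 36.3) = √749,570.2 ≈ 865.78 → Q = 866
N = D/Q = 67,350/866 ≈ 77.771 orders/yr

77.8 orders per year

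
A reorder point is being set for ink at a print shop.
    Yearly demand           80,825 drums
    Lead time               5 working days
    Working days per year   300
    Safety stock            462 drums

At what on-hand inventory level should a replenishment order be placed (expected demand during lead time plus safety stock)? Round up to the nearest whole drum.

Daily demand d = 80,825 / 300 = 269.417 drums/day
Demand during lead time = 269.417 × 5 = 1,347.08
Reorder point = 1,347.08 + 462 = 1,809.08 → round up

1,810 drums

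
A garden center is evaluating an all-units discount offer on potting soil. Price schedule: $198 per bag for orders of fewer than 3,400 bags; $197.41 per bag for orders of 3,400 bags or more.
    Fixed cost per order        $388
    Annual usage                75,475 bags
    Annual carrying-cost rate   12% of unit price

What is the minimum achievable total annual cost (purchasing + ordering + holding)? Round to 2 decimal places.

$14,948,404.42

H₁ = 12%×$198 = $23.7600;  H₂ = 12%×$197.41 = $23.6892
EOQ₁ = √(2×75,475×388/23.7600) = 1,570.03  (< 3,400, feasible at tier 1)
EOQ₂ = √(2×75,475×388/23.6892) = 1,572.38  (< 3,400 → use Q = 3,400 at tier-2 price)
TC(tier 1 (EOQ₁), Q≈1,570.0) = $14,981,354.02
TC(tier 2, Q≈3,400.0) = $14,948,404.42
Minimum at tier 2: $14,948,404.42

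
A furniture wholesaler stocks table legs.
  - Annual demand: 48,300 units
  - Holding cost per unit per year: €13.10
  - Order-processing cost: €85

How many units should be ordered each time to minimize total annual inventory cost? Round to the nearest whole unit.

792 units

Optimal lot size Q* = (2 × 48,300 × €85 / €13.1)^½ ≈ 791.70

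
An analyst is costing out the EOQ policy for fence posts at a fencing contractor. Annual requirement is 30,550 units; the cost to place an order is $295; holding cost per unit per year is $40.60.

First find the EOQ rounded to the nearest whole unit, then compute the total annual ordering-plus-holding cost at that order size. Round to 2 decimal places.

$27,051.71

2DS/H = 2·30,550·295/40.6 = 443,953.20
EOQ = √443,953.20 ≈ 666.30 → Q = 666 units
Ordering: D/Q × S = 30,550/666 × $295 = $13,531.91
Holding:  Q/2 × H = 666/2 × $40.6 = $13,519.80
Total = $13,531.91 + $13,519.80 = $27,051.71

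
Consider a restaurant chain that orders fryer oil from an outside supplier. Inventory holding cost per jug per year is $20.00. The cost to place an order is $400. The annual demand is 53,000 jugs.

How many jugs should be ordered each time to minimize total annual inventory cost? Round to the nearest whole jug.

Optimal lot size Q* = (2 × 53,000 × $400 / $20)^½ ≈ 1,456.02

1,456 jugs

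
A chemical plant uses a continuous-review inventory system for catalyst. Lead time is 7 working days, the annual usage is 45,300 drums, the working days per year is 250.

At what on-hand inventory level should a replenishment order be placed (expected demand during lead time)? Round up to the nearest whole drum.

1,269 drums

Daily demand d = 45,300 / 250 = 181.200 drums/day
Demand during lead time = 181.200 × 7 = 1,268.40
Reorder point = 1,268.40 → round up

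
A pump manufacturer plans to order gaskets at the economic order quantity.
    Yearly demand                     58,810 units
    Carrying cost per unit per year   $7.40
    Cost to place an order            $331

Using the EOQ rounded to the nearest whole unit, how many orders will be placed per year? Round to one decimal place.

EOQ = √(2DS/H) = √(2 × 58,810 × 331 / 7.4)
    = √(5,261,110.81) ≈ 2,293.71 → Q = 2,294
Orders per year = D/Q = 58,810 / 2,294 = 25.636

25.6 orders per year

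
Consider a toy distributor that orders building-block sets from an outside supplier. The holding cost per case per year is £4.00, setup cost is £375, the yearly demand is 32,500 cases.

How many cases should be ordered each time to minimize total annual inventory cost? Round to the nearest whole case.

2DS/H = 2·32,500·375/4 = 6,093,750.00
EOQ = √6,093,750.00 ≈ 2,468.55

2,469 cases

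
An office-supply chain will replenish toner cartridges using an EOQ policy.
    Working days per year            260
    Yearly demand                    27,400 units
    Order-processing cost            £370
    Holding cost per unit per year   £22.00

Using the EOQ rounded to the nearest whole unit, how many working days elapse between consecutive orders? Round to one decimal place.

9.1 days

Q* = √(2·D·S / H) = √(2·27,400·370 / 22) = √921,636.4 ≈ 960.02 → Q = 960 units
T = Q/D × 260 days = 960/27,400 × 260 = 9.109 days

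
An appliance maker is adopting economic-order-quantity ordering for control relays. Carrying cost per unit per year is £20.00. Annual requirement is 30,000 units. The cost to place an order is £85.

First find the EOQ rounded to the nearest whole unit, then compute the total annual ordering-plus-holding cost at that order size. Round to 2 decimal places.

£10,099.50

2DS/H = 2·30,000·85/20 = 255,000.00
EOQ = √255,000.00 ≈ 504.98 → Q = 505 units
Ordering: D/Q × S = 30,000/505 × £85 = £5,049.50
Holding:  Q/2 × H = 505/2 × £20 = £5,050.00
Total = £5,049.50 + £5,050.00 = £10,099.50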